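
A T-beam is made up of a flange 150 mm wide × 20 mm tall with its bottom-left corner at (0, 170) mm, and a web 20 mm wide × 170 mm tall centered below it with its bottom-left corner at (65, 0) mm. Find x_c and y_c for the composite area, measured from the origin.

web: A = 20 × 170 = 3400.00, centroid at (75.00, 85.00).
flange: A = 150 × 20 = 3000.00, centroid at (75.00, 180.00).
ΣA = 6400.00 mm²
ΣAx_c = (3400.00)(75.00) + (3000.00)(75.00) = 480000.00 mm³
ΣAy_c = (3400.00)(85.00) + (3000.00)(180.00) = 829000.00 mm³
x_c = 480000.00 / 6400.00 = 75.00 mm
y_c = 829000.00 / 6400.00 = 129.53 mm

x_c = 75.00 mm, y_c = 129.53 mm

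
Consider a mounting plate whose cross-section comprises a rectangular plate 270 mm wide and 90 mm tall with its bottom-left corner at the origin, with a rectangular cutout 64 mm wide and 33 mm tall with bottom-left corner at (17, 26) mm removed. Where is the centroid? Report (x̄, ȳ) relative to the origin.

Part | A | x̄ᵢ | ȳᵢ | A·x̄ᵢ | A·ȳᵢ
plate | 24300.00 | 135.00 | 45.00 | 3280500.00 | 1093500.00
hole | -2112.00 | 49.00 | 42.50 | -103488.00 | -89760.00
Σ | 22188.00 |  |  | 3177012.00 | 1003740.00
x̄ = 3177012.00 / 22188.00 = 143.19 mm
ȳ = 1003740.00 / 22188.00 = 45.24 mm

x̄ = 143.19 mm, ȳ = 45.24 mm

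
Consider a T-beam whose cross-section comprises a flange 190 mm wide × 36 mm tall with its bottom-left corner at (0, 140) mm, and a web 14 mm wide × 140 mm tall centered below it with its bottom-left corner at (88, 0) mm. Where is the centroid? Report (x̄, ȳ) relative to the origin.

x̄ = 95.00 mm, ȳ = 138.40 mm

web: A = 14 × 140 = 1960.00, centroid at (95.00, 70.00).
flange: A = 190 × 36 = 6840.00, centroid at (95.00, 158.00).
ΣA = 8800.00 mm², ΣAx̄ = 836000.00 mm³, ΣAȳ = 1217920.00 mm³.
x̄ = 836000.00/8800.00 = 95.00 mm; ȳ = 1217920.00/8800.00 = 138.40 mm.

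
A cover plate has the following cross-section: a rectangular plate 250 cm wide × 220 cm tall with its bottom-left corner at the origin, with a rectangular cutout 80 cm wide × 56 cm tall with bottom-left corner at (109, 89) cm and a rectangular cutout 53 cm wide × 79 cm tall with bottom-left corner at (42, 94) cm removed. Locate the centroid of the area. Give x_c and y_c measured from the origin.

plate: A = 250 × 220 = 55000.00, centroid at (125.00, 110.00).
hole 1: A = −(80 × 56) = -4480.00, centroid at (149.00, 117.00).
hole 2: A = −(53 × 79) = -4187.00, centroid at (68.50, 133.50).
ΣA = 46333.00 cm²
ΣAx_c = (55000.00)(125.00) + (-4480.00)(149.00) + (-4187.00)(68.50) = 5920670.50 cm³
ΣAy_c = (55000.00)(110.00) + (-4480.00)(117.00) + (-4187.00)(133.50) = 4966875.50 cm³
x_c = 5920670.50 / 46333.00 = 127.79 cm
y_c = 4966875.50 / 46333.00 = 107.20 cm

x_c = 127.79 cm, y_c = 107.20 cm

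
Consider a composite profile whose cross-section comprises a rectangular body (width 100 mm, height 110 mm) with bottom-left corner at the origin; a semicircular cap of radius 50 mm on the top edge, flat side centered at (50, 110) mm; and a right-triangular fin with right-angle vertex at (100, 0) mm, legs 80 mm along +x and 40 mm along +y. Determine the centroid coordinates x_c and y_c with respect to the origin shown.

Part | A | x̄ᵢ | ȳᵢ | A·x̄ᵢ | A·ȳᵢ
rectangular body | 11000.00 | 50.00 | 55.00 | 550000.00 | 605000.00
semicircular top | 3926.99 | 50.00 | 131.22 | 196349.54 | 515302.32
triangular fin | 1600.00 | 126.67 | 13.33 | 202666.67 | 21333.33
Σ | 16526.99 |  |  | 949016.21 | 1141635.66
x_c = 949016.21 / 16526.99 = 57.42 mm
y_c = 1141635.66 / 16526.99 = 69.08 mm

x_c = 57.42 mm, y_c = 69.08 mm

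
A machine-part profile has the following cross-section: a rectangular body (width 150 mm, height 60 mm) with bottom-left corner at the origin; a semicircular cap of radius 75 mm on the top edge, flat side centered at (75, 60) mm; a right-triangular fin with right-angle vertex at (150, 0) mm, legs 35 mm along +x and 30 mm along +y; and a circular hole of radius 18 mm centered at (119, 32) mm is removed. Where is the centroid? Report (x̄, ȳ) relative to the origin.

Part | A | x̄ᵢ | ȳᵢ | A·x̄ᵢ | A·ȳᵢ
rectangular body | 9000.00 | 75.00 | 30.00 | 675000.00 | 270000.00
semicircular top | 8835.73 | 75.00 | 91.83 | 662679.70 | 811393.76
triangular fin | 525.00 | 161.67 | 10.00 | 84875.00 | 5250.00
hole | -1017.88 | 119.00 | 32.00 | -121127.25 | -32572.03
Σ | 17342.85 |  |  | 1301427.45 | 1054071.73
x̄ = 1301427.45 / 17342.85 = 75.04 mm
ȳ = 1054071.73 / 17342.85 = 60.78 mm

x̄ = 75.04 mm, ȳ = 60.78 mm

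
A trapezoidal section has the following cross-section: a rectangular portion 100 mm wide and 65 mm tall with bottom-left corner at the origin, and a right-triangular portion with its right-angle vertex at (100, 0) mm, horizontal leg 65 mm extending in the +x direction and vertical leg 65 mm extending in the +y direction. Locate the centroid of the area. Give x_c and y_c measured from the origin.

x_c = 67.58 mm, y_c = 29.84 mm

rectangular portion: A = 100 × 65 = 6500.00, centroid at (50.00, 32.50).
triangular portion: A = ½·65·65 = 2112.50, centroid at (121.67, 21.67).
ΣA = 8612.50 mm², ΣAx_c = 582020.83 mm³, ΣAy_c = 257020.83 mm³.
x_c = 582020.83/8612.50 = 67.58 mm; y_c = 257020.83/8612.50 = 29.84 mm.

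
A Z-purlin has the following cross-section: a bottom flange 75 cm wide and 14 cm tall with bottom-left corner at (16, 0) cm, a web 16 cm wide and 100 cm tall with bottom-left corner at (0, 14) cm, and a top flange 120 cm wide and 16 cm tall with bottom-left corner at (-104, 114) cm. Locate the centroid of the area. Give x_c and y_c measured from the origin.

bottom flange: A = 75 × 14 = 1050.00, centroid at (53.50, 7.00).
web: A = 16 × 100 = 1600.00, centroid at (8.00, 64.00).
top flange: A = 120 × 16 = 1920.00, centroid at (-44.00, 122.00).
ΣA = 4570.00 cm²
ΣAx_c = (1050.00)(53.50) + (1600.00)(8.00) + (1920.00)(-44.00) = -15505.00 cm³
ΣAy_c = (1050.00)(7.00) + (1600.00)(64.00) + (1920.00)(122.00) = 343990.00 cm³
x_c = -15505.00 / 4570.00 = -3.39 cm
y_c = 343990.00 / 4570.00 = 75.27 cm

x_c = -3.39 cm, y_c = 75.27 cm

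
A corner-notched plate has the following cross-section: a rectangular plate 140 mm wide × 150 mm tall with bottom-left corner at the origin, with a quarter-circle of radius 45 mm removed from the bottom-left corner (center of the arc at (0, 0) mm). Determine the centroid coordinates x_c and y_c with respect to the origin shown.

Part | A | x̄ᵢ | ȳᵢ | A·x̄ᵢ | A·ȳᵢ
plate | 21000.00 | 70.00 | 75.00 | 1470000.00 | 1575000.00
removed quarter-circle | -1590.43 | 19.10 | 19.10 | -30375.00 | -30375.00
Σ | 19409.57 |  |  | 1439625.00 | 1544625.00
x_c = 1439625.00 / 19409.57 = 74.17 mm
y_c = 1544625.00 / 19409.57 = 79.58 mm

x_c = 74.17 mm, y_c = 79.58 mm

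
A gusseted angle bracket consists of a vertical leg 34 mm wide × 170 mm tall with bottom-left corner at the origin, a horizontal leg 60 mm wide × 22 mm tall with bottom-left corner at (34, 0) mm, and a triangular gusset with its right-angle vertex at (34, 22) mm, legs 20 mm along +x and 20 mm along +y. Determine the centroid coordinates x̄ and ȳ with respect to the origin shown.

vertical leg: A = 34 × 170 = 5780.00, centroid at (17.00, 85.00).
horizontal leg: A = 60 × 22 = 1320.00, centroid at (64.00, 11.00).
gusset: A = ½·20·20 = 200.00, centroid at (40.67, 28.67).
ΣA = 7300.00 mm², ΣAx̄ = 190873.33 mm³, ΣAȳ = 511553.33 mm³.
x̄ = 190873.33/7300.00 = 26.15 mm; ȳ = 511553.33/7300.00 = 70.08 mm.

x̄ = 26.15 mm, ȳ = 70.08 mm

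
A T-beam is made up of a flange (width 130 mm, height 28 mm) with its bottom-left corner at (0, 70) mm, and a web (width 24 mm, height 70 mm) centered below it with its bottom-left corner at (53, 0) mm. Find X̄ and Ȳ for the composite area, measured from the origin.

Part | A | x̄ᵢ | ȳᵢ | A·x̄ᵢ | A·ȳᵢ
web | 1680.00 | 65.00 | 35.00 | 109200.00 | 58800.00
flange | 3640.00 | 65.00 | 84.00 | 236600.00 | 305760.00
Σ | 5320.00 |  |  | 345800.00 | 364560.00
X̄ = 345800.00 / 5320.00 = 65.00 mm
Ȳ = 364560.00 / 5320.00 = 68.53 mm

X̄ = 65.00 mm, Ȳ = 68.53 mm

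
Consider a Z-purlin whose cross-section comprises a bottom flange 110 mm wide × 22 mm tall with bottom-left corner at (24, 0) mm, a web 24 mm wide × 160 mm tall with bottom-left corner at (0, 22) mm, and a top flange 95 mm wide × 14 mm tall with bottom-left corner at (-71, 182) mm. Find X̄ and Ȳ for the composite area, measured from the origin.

bottom flange: A = 110 × 22 = 2420.00, centroid at (79.00, 11.00).
web: A = 24 × 160 = 3840.00, centroid at (12.00, 102.00).
top flange: A = 95 × 14 = 1330.00, centroid at (-23.50, 189.00).
ΣA = 7590.00 mm², ΣAX̄ = 206005.00 mm³, ΣAȲ = 669670.00 mm³.
X̄ = 206005.00/7590.00 = 27.14 mm; Ȳ = 669670.00/7590.00 = 88.23 mm.

X̄ = 27.14 mm, Ȳ = 88.23 mm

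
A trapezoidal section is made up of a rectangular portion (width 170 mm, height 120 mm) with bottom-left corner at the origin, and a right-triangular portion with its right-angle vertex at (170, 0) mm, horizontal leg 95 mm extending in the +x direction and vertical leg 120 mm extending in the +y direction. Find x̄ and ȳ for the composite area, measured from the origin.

x̄ = 110.48 mm, ȳ = 55.63 mm

rectangular portion: A = 170 × 120 = 20400.00, centroid at (85.00, 60.00).
triangular portion: A = ½·95·120 = 5700.00, centroid at (201.67, 40.00).
ΣA = 26100.00 mm²
ΣAx̄ = (20400.00)(85.00) + (5700.00)(201.67) = 2883500.00 mm³
ΣAȳ = (20400.00)(60.00) + (5700.00)(40.00) = 1452000.00 mm³
x̄ = 2883500.00 / 26100.00 = 110.48 mm
ȳ = 1452000.00 / 26100.00 = 55.63 mm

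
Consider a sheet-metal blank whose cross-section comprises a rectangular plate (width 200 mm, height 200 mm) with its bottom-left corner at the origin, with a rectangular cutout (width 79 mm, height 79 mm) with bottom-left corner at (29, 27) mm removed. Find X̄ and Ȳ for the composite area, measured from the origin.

plate: A = 200 × 200 = 40000.00, centroid at (100.00, 100.00).
hole: A = −(79 × 79) = -6241.00, centroid at (68.50, 66.50).
ΣA = 33759.00 mm², ΣAX̄ = 3572491.50 mm³, ΣAȲ = 3584973.50 mm³.
X̄ = 3572491.50/33759.00 = 105.82 mm; Ȳ = 3584973.50/33759.00 = 106.19 mm.

X̄ = 105.82 mm, Ȳ = 106.19 mm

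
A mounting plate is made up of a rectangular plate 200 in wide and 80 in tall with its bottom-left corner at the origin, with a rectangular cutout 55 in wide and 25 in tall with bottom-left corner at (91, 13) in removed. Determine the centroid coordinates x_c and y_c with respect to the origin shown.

plate: A = 200 × 80 = 16000.00, centroid at (100.00, 40.00).
hole: A = −(55 × 25) = -1375.00, centroid at (118.50, 25.50).
ΣA = 14625.00 in², ΣAx_c = 1437062.50 in³, ΣAy_c = 604937.50 in³.
x_c = 1437062.50/14625.00 = 98.26 in; y_c = 604937.50/14625.00 = 41.36 in.

x_c = 98.26 in, y_c = 41.36 in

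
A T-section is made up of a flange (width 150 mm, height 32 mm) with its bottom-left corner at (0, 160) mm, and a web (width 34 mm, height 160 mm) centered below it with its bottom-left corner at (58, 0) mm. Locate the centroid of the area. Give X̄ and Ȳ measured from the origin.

web: A = 34 × 160 = 5440.00, centroid at (75.00, 80.00).
flange: A = 150 × 32 = 4800.00, centroid at (75.00, 176.00).
ΣA = 10240.00 mm², ΣAX̄ = 768000.00 mm³, ΣAȲ = 1280000.00 mm³.
X̄ = 768000.00/10240.00 = 75.00 mm; Ȳ = 1280000.00/10240.00 = 125.00 mm.

X̄ = 75.00 mm, Ȳ = 125.00 mm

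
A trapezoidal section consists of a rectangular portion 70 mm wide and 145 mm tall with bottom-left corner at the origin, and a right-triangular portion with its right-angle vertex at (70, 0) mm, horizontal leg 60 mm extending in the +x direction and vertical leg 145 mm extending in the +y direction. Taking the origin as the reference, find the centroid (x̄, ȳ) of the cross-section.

rectangular portion: A = 70 × 145 = 10150.00, centroid at (35.00, 72.50).
triangular portion: A = ½·60·145 = 4350.00, centroid at (90.00, 48.33).
ΣA = 14500.00 mm²
ΣAx̄ = (10150.00)(35.00) + (4350.00)(90.00) = 746750.00 mm³
ΣAȳ = (10150.00)(72.50) + (4350.00)(48.33) = 946125.00 mm³
x̄ = 746750.00 / 14500.00 = 51.50 mm
ȳ = 946125.00 / 14500.00 = 65.25 mm

x̄ = 51.50 mm, ȳ = 65.25 mm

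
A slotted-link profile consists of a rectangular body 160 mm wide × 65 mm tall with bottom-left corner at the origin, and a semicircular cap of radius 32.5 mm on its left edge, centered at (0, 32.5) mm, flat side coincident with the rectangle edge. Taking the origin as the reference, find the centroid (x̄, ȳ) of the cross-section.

Part | A | x̄ᵢ | ȳᵢ | A·x̄ᵢ | A·ȳᵢ
rectangular body | 10400.00 | 80.00 | 32.50 | 832000.00 | 338000.00
semicircular end | 1659.15 | -13.79 | 32.50 | -22885.42 | 53922.49
Σ | 12059.15 |  |  | 809114.58 | 391922.49
x̄ = 809114.58 / 12059.15 = 67.10 mm
ȳ = 391922.49 / 12059.15 = 32.50 mm

x̄ = 67.10 mm, ȳ = 32.50 mm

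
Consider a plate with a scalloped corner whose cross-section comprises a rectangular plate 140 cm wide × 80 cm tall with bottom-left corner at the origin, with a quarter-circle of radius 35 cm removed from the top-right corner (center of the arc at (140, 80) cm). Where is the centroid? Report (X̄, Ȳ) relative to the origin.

plate: A = 140 × 80 = 11200.00, centroid at (70.00, 40.00).
removed quarter-circle: A = −¼π·35² = -962.11, centroid at (125.15, 65.15).
ΣA = 10237.89 cm²
ΣAX̄ = (11200.00)(70.00) + (-962.11)(125.15) = 663595.88 cm³
ΣAȲ = (11200.00)(40.00) + (-962.11)(65.15) = 385322.65 cm³
X̄ = 663595.88 / 10237.89 = 64.82 cm
Ȳ = 385322.65 / 10237.89 = 37.64 cm

X̄ = 64.82 cm, Ȳ = 37.64 cm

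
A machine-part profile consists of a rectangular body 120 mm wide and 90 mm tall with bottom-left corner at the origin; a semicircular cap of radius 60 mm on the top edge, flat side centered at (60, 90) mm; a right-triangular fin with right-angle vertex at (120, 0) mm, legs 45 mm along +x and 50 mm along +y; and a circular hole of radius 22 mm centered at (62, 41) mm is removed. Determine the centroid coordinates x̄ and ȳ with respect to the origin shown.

Part | A | x̄ᵢ | ȳᵢ | A·x̄ᵢ | A·ȳᵢ
rectangular body | 10800.00 | 60.00 | 45.00 | 648000.00 | 486000.00
semicircular top | 5654.87 | 60.00 | 115.46 | 339292.01 | 652938.01
triangular fin | 1125.00 | 135.00 | 16.67 | 151875.00 | 18750.00
hole | -1520.53 | 62.00 | 41.00 | -94272.91 | -62341.76
Σ | 16059.34 |  |  | 1044894.09 | 1095346.25
x̄ = 1044894.09 / 16059.34 = 65.06 mm
ȳ = 1095346.25 / 16059.34 = 68.21 mm

x̄ = 65.06 mm, ȳ = 68.21 mm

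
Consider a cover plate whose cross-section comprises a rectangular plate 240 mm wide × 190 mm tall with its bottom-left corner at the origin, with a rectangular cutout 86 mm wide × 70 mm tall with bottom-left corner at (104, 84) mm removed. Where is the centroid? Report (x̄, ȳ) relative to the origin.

plate: A = 240 × 190 = 45600.00, centroid at (120.00, 95.00).
hole: A = −(86 × 70) = -6020.00, centroid at (147.00, 119.00).
ΣA = 39580.00 mm², ΣAx̄ = 4587060.00 mm³, ΣAȳ = 3615620.00 mm³.
x̄ = 4587060.00/39580.00 = 115.89 mm; ȳ = 3615620.00/39580.00 = 91.35 mm.

x̄ = 115.89 mm, ȳ = 91.35 mm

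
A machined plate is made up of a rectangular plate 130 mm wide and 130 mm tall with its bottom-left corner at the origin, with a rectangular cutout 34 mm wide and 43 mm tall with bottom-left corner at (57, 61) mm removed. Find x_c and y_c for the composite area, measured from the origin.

Part | A | x̄ᵢ | ȳᵢ | A·x̄ᵢ | A·ȳᵢ
plate | 16900.00 | 65.00 | 65.00 | 1098500.00 | 1098500.00
hole | -1462.00 | 74.00 | 82.50 | -108188.00 | -120615.00
Σ | 15438.00 |  |  | 990312.00 | 977885.00
x_c = 990312.00 / 15438.00 = 64.15 mm
y_c = 977885.00 / 15438.00 = 63.34 mm

x_c = 64.15 mm, y_c = 63.34 mm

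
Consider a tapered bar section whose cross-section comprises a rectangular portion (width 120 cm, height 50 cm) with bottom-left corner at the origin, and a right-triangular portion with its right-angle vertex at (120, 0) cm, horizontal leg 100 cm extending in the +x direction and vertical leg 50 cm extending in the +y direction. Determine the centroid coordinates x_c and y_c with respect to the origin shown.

rectangular portion: A = 120 × 50 = 6000.00, centroid at (60.00, 25.00).
triangular portion: A = ½·100·50 = 2500.00, centroid at (153.33, 16.67).
ΣA = 8500.00 cm², ΣAx_c = 743333.33 cm³, ΣAy_c = 191666.67 cm³.
x_c = 743333.33/8500.00 = 87.45 cm; y_c = 191666.67/8500.00 = 22.55 cm.

x_c = 87.45 cm, y_c = 22.55 cm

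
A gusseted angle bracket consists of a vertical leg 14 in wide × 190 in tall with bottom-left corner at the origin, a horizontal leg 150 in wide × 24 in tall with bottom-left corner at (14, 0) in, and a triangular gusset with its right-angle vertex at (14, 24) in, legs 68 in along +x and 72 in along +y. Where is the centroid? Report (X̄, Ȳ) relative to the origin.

X̄ = 49.24 in, Ȳ = 47.47 in

Part | A | x̄ᵢ | ȳᵢ | A·x̄ᵢ | A·ȳᵢ
vertical leg | 2660.00 | 7.00 | 95.00 | 18620.00 | 252700.00
horizontal leg | 3600.00 | 89.00 | 12.00 | 320400.00 | 43200.00
gusset | 2448.00 | 36.67 | 48.00 | 89760.00 | 117504.00
Σ | 8708.00 |  |  | 428780.00 | 413404.00
X̄ = 428780.00 / 8708.00 = 49.24 in
Ȳ = 413404.00 / 8708.00 = 47.47 in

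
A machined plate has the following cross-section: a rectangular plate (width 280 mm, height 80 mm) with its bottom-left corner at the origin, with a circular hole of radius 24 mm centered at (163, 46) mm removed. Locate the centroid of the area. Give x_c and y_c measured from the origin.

plate: A = 280 × 80 = 22400.00, centroid at (140.00, 40.00).
hole: A = −π·24² = -1809.56, centroid at (163.00, 46.00).
ΣA = 20590.44 mm²
ΣAx_c = (22400.00)(140.00) + (-1809.56)(163.00) = 2841042.15 mm³
ΣAy_c = (22400.00)(40.00) + (-1809.56)(46.00) = 812760.36 mm³
x_c = 2841042.15 / 20590.44 = 137.98 mm
y_c = 812760.36 / 20590.44 = 39.47 mm

x_c = 137.98 mm, y_c = 39.47 mm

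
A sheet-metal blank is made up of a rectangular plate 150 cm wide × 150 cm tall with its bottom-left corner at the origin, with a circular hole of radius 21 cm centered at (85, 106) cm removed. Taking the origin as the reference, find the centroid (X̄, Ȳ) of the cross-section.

Part | A | x̄ᵢ | ȳᵢ | A·x̄ᵢ | A·ȳᵢ
plate | 22500.00 | 75.00 | 75.00 | 1687500.00 | 1687500.00
hole | -1385.44 | 85.00 | 106.00 | -117762.60 | -146856.89
Σ | 21114.56 |  |  | 1569737.40 | 1540643.11
X̄ = 1569737.40 / 21114.56 = 74.34 cm
Ȳ = 1540643.11 / 21114.56 = 72.97 cm

X̄ = 74.34 cm, Ȳ = 72.97 cm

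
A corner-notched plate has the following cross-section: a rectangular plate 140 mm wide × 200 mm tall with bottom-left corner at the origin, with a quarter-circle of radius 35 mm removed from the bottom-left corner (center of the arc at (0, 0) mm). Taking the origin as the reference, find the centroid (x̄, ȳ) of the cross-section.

x̄ = 71.96 mm, ȳ = 103.03 mm

plate: A = 140 × 200 = 28000.00, centroid at (70.00, 100.00).
removed quarter-circle: A = −¼π·35² = -962.11, centroid at (14.85, 14.85).
ΣA = 27037.89 mm², ΣAx̄ = 1945708.33 mm³, ΣAȳ = 2785708.33 mm³.
x̄ = 1945708.33/27037.89 = 71.96 mm; ȳ = 2785708.33/27037.89 = 103.03 mm.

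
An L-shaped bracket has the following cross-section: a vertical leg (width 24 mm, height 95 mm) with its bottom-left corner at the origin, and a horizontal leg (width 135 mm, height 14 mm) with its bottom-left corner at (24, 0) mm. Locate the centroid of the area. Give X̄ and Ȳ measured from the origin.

X̄ = 48.03 mm, Ȳ = 29.14 mm

Part | A | x̄ᵢ | ȳᵢ | A·x̄ᵢ | A·ȳᵢ
vertical leg | 2280.00 | 12.00 | 47.50 | 27360.00 | 108300.00
horizontal leg | 1890.00 | 91.50 | 7.00 | 172935.00 | 13230.00
Σ | 4170.00 |  |  | 200295.00 | 121530.00
X̄ = 200295.00 / 4170.00 = 48.03 mm
Ȳ = 121530.00 / 4170.00 = 29.14 mm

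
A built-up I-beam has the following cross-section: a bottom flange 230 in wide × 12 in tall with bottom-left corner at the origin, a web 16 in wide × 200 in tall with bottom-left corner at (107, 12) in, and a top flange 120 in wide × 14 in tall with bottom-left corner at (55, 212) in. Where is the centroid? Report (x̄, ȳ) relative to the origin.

bottom flange: A = 230 × 12 = 2760.00, centroid at (115.00, 6.00).
web: A = 16 × 200 = 3200.00, centroid at (115.00, 112.00).
top flange: A = 120 × 14 = 1680.00, centroid at (115.00, 219.00).
ΣA = 7640.00 in², ΣAx̄ = 878600.00 in³, ΣAȳ = 742880.00 in³.
x̄ = 878600.00/7640.00 = 115.00 in; ȳ = 742880.00/7640.00 = 97.24 in.

x̄ = 115.00 in, ȳ = 97.24 in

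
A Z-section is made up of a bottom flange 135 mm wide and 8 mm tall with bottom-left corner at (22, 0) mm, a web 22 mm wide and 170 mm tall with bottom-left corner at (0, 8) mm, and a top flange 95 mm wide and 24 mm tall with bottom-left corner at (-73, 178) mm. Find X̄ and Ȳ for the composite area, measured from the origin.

Part | A | x̄ᵢ | ȳᵢ | A·x̄ᵢ | A·ȳᵢ
bottom flange | 1080.00 | 89.50 | 4.00 | 96660.00 | 4320.00
web | 3740.00 | 11.00 | 93.00 | 41140.00 | 347820.00
top flange | 2280.00 | -25.50 | 190.00 | -58140.00 | 433200.00
Σ | 7100.00 |  |  | 79660.00 | 785340.00
X̄ = 79660.00 / 7100.00 = 11.22 mm
Ȳ = 785340.00 / 7100.00 = 110.61 mm

X̄ = 11.22 mm, Ȳ = 110.61 mm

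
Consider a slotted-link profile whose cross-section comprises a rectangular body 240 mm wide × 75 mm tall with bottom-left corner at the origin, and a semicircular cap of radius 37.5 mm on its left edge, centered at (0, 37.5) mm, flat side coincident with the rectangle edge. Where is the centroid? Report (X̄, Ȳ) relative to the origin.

Part | A | x̄ᵢ | ȳᵢ | A·x̄ᵢ | A·ȳᵢ
rectangular body | 18000.00 | 120.00 | 37.50 | 2160000.00 | 675000.00
semicircular end | 2208.93 | -15.92 | 37.50 | -35156.25 | 82834.96
Σ | 20208.93 |  |  | 2124843.75 | 757834.96
X̄ = 2124843.75 / 20208.93 = 105.14 mm
Ȳ = 757834.96 / 20208.93 = 37.50 mm

X̄ = 105.14 mm, Ȳ = 37.50 mm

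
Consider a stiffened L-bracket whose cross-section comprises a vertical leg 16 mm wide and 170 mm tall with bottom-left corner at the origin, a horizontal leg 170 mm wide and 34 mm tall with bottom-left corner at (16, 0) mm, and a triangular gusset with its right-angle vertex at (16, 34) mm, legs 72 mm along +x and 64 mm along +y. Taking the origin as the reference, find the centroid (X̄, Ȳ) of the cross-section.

X̄ = 64.58 mm, Ȳ = 42.29 mm

Part | A | x̄ᵢ | ȳᵢ | A·x̄ᵢ | A·ȳᵢ
vertical leg | 2720.00 | 8.00 | 85.00 | 21760.00 | 231200.00
horizontal leg | 5780.00 | 101.00 | 17.00 | 583780.00 | 98260.00
gusset | 2304.00 | 40.00 | 55.33 | 92160.00 | 127488.00
Σ | 10804.00 |  |  | 697700.00 | 456948.00
X̄ = 697700.00 / 10804.00 = 64.58 mm
Ȳ = 456948.00 / 10804.00 = 42.29 mm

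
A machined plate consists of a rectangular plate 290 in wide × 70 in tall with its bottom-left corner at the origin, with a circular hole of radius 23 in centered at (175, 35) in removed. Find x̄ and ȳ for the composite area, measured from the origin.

x̄ = 142.32 in, ȳ = 35.00 in

Part | A | x̄ᵢ | ȳᵢ | A·x̄ᵢ | A·ȳᵢ
plate | 20300.00 | 145.00 | 35.00 | 2943500.00 | 710500.00
hole | -1661.90 | 175.00 | 35.00 | -290832.94 | -58166.59
Σ | 18638.10 |  |  | 2652667.06 | 652333.41
x̄ = 2652667.06 / 18638.10 = 142.32 in
ȳ = 652333.41 / 18638.10 = 35.00 in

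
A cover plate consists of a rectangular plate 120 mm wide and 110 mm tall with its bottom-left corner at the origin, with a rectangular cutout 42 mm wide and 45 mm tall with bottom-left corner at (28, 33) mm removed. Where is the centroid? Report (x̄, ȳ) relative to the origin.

x̄ = 61.84 mm, ȳ = 54.92 mm

Part | A | x̄ᵢ | ȳᵢ | A·x̄ᵢ | A·ȳᵢ
plate | 13200.00 | 60.00 | 55.00 | 792000.00 | 726000.00
hole | -1890.00 | 49.00 | 55.50 | -92610.00 | -104895.00
Σ | 11310.00 |  |  | 699390.00 | 621105.00
x̄ = 699390.00 / 11310.00 = 61.84 mm
ȳ = 621105.00 / 11310.00 = 54.92 mm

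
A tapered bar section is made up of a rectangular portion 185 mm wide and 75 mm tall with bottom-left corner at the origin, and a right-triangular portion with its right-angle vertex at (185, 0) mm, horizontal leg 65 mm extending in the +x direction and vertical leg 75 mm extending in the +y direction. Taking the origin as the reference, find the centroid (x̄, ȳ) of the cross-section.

rectangular portion: A = 185 × 75 = 13875.00, centroid at (92.50, 37.50).
triangular portion: A = ½·65·75 = 2437.50, centroid at (206.67, 25.00).
ΣA = 16312.50 mm²
ΣAx̄ = (13875.00)(92.50) + (2437.50)(206.67) = 1787187.50 mm³
ΣAȳ = (13875.00)(37.50) + (2437.50)(25.00) = 581250.00 mm³
x̄ = 1787187.50 / 16312.50 = 109.56 mm
ȳ = 581250.00 / 16312.50 = 35.63 mm

x̄ = 109.56 mm, ȳ = 35.63 mm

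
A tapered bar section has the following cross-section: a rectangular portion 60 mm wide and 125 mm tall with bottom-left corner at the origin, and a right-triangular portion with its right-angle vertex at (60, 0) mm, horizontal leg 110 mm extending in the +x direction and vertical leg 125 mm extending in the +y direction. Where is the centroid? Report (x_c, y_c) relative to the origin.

x_c = 61.88 mm, y_c = 52.54 mm

rectangular portion: A = 60 × 125 = 7500.00, centroid at (30.00, 62.50).
triangular portion: A = ½·110·125 = 6875.00, centroid at (96.67, 41.67).
ΣA = 14375.00 mm²
ΣAx_c = (7500.00)(30.00) + (6875.00)(96.67) = 889583.33 mm³
ΣAy_c = (7500.00)(62.50) + (6875.00)(41.67) = 755208.33 mm³
x_c = 889583.33 / 14375.00 = 61.88 mm
y_c = 755208.33 / 14375.00 = 52.54 mm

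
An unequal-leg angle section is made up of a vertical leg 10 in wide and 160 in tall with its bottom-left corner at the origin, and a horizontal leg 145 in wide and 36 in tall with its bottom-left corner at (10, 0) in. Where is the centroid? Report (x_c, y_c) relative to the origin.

x_c = 64.32 in, y_c = 32.55 in

vertical leg: A = 10 × 160 = 1600.00, centroid at (5.00, 80.00).
horizontal leg: A = 145 × 36 = 5220.00, centroid at (82.50, 18.00).
ΣA = 6820.00 in², ΣAx_c = 438650.00 in³, ΣAy_c = 221960.00 in³.
x_c = 438650.00/6820.00 = 64.32 in; y_c = 221960.00/6820.00 = 32.55 in.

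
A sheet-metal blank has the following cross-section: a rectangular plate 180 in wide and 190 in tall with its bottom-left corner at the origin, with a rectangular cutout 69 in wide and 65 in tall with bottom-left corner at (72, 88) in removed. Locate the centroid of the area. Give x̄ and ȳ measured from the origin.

Part | A | x̄ᵢ | ȳᵢ | A·x̄ᵢ | A·ȳᵢ
plate | 34200.00 | 90.00 | 95.00 | 3078000.00 | 3249000.00
hole | -4485.00 | 106.50 | 120.50 | -477652.50 | -540442.50
Σ | 29715.00 |  |  | 2600347.50 | 2708557.50
x̄ = 2600347.50 / 29715.00 = 87.51 in
ȳ = 2708557.50 / 29715.00 = 91.15 in

x̄ = 87.51 in, ȳ = 91.15 in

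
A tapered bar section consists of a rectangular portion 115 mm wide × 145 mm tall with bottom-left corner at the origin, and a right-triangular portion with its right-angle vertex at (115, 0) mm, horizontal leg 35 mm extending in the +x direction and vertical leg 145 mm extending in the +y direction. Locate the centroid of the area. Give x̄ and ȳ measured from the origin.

x̄ = 66.64 mm, ȳ = 69.31 mm

rectangular portion: A = 115 × 145 = 16675.00, centroid at (57.50, 72.50).
triangular portion: A = ½·35·145 = 2537.50, centroid at (126.67, 48.33).
ΣA = 19212.50 mm²
ΣAx̄ = (16675.00)(57.50) + (2537.50)(126.67) = 1280229.17 mm³
ΣAȳ = (16675.00)(72.50) + (2537.50)(48.33) = 1331583.33 mm³
x̄ = 1280229.17 / 19212.50 = 66.64 mm
ȳ = 1331583.33 / 19212.50 = 69.31 mm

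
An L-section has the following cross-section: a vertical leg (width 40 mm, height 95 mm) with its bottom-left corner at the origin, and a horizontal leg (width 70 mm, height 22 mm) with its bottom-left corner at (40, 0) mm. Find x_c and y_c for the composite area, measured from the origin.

x_c = 35.86 mm, y_c = 36.97 mm

vertical leg: A = 40 × 95 = 3800.00, centroid at (20.00, 47.50).
horizontal leg: A = 70 × 22 = 1540.00, centroid at (75.00, 11.00).
ΣA = 5340.00 mm²
ΣAx_c = (3800.00)(20.00) + (1540.00)(75.00) = 191500.00 mm³
ΣAy_c = (3800.00)(47.50) + (1540.00)(11.00) = 197440.00 mm³
x_c = 191500.00 / 5340.00 = 35.86 mm
y_c = 197440.00 / 5340.00 = 36.97 mm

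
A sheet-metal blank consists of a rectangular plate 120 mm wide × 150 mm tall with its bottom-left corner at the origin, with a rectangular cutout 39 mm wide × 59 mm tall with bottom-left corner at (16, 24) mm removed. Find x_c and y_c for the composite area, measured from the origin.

Part | A | x̄ᵢ | ȳᵢ | A·x̄ᵢ | A·ȳᵢ
plate | 18000.00 | 60.00 | 75.00 | 1080000.00 | 1350000.00
hole | -2301.00 | 35.50 | 53.50 | -81685.50 | -123103.50
Σ | 15699.00 |  |  | 998314.50 | 1226896.50
x_c = 998314.50 / 15699.00 = 63.59 mm
y_c = 1226896.50 / 15699.00 = 78.15 mm

x_c = 63.59 mm, y_c = 78.15 mm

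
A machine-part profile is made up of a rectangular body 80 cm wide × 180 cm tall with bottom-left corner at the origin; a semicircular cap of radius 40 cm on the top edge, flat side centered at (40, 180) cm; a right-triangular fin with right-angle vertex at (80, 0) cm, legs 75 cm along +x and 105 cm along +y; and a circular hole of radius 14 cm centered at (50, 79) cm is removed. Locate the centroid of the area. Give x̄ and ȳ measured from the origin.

rectangular body: A = 80 × 180 = 14400.00, centroid at (40.00, 90.00).
semicircular top: A = ½π·40² = 2513.27, centroid at (40.00, 196.98).
triangular fin: A = ½·75·105 = 3937.50, centroid at (105.00, 35.00).
hole: A = −π·14² = -615.75, centroid at (50.00, 79.00).
ΣA = 20235.02 cm², ΣAx̄ = 1059180.86 cm³, ΣAȳ = 1880224.09 cm³.
x̄ = 1059180.86/20235.02 = 52.34 cm; ȳ = 1880224.09/20235.02 = 92.92 cm.

x̄ = 52.34 cm, ȳ = 92.92 cm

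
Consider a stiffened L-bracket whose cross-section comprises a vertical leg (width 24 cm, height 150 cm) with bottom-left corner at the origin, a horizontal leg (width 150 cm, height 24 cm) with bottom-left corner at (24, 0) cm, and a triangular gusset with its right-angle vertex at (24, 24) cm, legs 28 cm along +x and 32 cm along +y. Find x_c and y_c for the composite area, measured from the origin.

Part | A | x̄ᵢ | ȳᵢ | A·x̄ᵢ | A·ȳᵢ
vertical leg | 3600.00 | 12.00 | 75.00 | 43200.00 | 270000.00
horizontal leg | 3600.00 | 99.00 | 12.00 | 356400.00 | 43200.00
gusset | 448.00 | 33.33 | 34.67 | 14933.33 | 15530.67
Σ | 7648.00 |  |  | 414533.33 | 328730.67
x_c = 414533.33 / 7648.00 = 54.20 cm
y_c = 328730.67 / 7648.00 = 42.98 cm

x_c = 54.20 cm, y_c = 42.98 cm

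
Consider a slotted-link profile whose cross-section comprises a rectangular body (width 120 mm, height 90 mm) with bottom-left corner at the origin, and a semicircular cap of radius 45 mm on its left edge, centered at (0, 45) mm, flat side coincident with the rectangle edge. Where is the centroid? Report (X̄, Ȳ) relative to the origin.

X̄ = 42.00 mm, Ȳ = 45.00 mm

Part | A | x̄ᵢ | ȳᵢ | A·x̄ᵢ | A·ȳᵢ
rectangular body | 10800.00 | 60.00 | 45.00 | 648000.00 | 486000.00
semicircular end | 3180.86 | -19.10 | 45.00 | -60750.00 | 143138.82
Σ | 13980.86 |  |  | 587250.00 | 629138.82
X̄ = 587250.00 / 13980.86 = 42.00 mm
Ȳ = 629138.82 / 13980.86 = 45.00 mm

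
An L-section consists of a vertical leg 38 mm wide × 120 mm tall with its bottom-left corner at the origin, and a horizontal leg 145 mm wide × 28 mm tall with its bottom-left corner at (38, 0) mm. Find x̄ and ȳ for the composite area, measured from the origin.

vertical leg: A = 38 × 120 = 4560.00, centroid at (19.00, 60.00).
horizontal leg: A = 145 × 28 = 4060.00, centroid at (110.50, 14.00).
ΣA = 8620.00 mm²
ΣAx̄ = (4560.00)(19.00) + (4060.00)(110.50) = 535270.00 mm³
ΣAȳ = (4560.00)(60.00) + (4060.00)(14.00) = 330440.00 mm³
x̄ = 535270.00 / 8620.00 = 62.10 mm
ȳ = 330440.00 / 8620.00 = 38.33 mm

x̄ = 62.10 mm, ȳ = 38.33 mm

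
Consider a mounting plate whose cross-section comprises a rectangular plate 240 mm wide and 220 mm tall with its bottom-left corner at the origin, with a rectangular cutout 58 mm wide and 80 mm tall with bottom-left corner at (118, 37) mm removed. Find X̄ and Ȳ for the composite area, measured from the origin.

plate: A = 240 × 220 = 52800.00, centroid at (120.00, 110.00).
hole: A = −(58 × 80) = -4640.00, centroid at (147.00, 77.00).
ΣA = 48160.00 mm², ΣAX̄ = 5653920.00 mm³, ΣAȲ = 5450720.00 mm³.
X̄ = 5653920.00/48160.00 = 117.40 mm; Ȳ = 5450720.00/48160.00 = 113.18 mm.

X̄ = 117.40 mm, Ȳ = 113.18 mm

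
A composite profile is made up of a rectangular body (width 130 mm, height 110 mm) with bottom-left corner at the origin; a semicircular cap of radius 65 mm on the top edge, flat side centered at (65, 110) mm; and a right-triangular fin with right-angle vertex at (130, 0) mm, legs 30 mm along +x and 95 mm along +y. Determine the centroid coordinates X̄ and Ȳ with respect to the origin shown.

X̄ = 69.78 mm, Ȳ = 78.02 mm

Part | A | x̄ᵢ | ȳᵢ | A·x̄ᵢ | A·ȳᵢ
rectangular body | 14300.00 | 65.00 | 55.00 | 929500.00 | 786500.00
semicircular top | 6636.61 | 65.00 | 137.59 | 431379.94 | 913110.93
triangular fin | 1425.00 | 140.00 | 31.67 | 199500.00 | 45125.00
Σ | 22361.61 |  |  | 1560379.94 | 1744735.93
X̄ = 1560379.94 / 22361.61 = 69.78 mm
Ȳ = 1744735.93 / 22361.61 = 78.02 mm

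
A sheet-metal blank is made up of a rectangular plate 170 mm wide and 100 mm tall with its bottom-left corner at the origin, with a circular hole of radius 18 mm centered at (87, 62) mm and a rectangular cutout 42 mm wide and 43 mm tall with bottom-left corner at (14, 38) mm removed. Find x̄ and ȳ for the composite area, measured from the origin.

Part | A | x̄ᵢ | ȳᵢ | A·x̄ᵢ | A·ȳᵢ
plate | 17000.00 | 85.00 | 50.00 | 1445000.00 | 850000.00
hole 1 | -1017.88 | 87.00 | 62.00 | -88555.21 | -63108.31
hole 2 | -1806.00 | 35.00 | 59.50 | -63210.00 | -107457.00
Σ | 14176.12 |  |  | 1293234.79 | 679434.69
x̄ = 1293234.79 / 14176.12 = 91.23 mm
ȳ = 679434.69 / 14176.12 = 47.93 mm

x̄ = 91.23 mm, ȳ = 47.93 mm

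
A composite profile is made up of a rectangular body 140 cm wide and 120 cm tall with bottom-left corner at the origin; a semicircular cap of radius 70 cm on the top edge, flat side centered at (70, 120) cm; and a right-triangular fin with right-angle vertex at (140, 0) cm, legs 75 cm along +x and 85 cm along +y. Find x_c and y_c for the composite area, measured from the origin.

rectangular body: A = 140 × 120 = 16800.00, centroid at (70.00, 60.00).
semicircular top: A = ½π·70² = 7696.90, centroid at (70.00, 149.71).
triangular fin: A = ½·75·85 = 3187.50, centroid at (165.00, 28.33).
ΣA = 27684.40 cm²
ΣAx_c = (16800.00)(70.00) + (7696.90)(70.00) + (3187.50)(165.00) = 2240720.64 cm³
ΣAy_c = (16800.00)(60.00) + (7696.90)(149.71) + (3187.50)(28.33) = 2250607.41 cm³
x_c = 2240720.64 / 27684.40 = 80.94 cm
y_c = 2250607.41 / 27684.40 = 81.30 cm

x_c = 80.94 cm, y_c = 81.30 cm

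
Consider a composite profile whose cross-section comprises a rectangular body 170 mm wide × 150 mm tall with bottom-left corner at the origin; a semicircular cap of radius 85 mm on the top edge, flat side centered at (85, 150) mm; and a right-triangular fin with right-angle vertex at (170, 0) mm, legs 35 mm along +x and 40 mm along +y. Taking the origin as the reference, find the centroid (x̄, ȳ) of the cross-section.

x̄ = 86.80 mm, ȳ = 107.42 mm

Part | A | x̄ᵢ | ȳᵢ | A·x̄ᵢ | A·ȳᵢ
rectangular body | 25500.00 | 85.00 | 75.00 | 2167500.00 | 1912500.00
semicircular top | 11349.00 | 85.00 | 186.08 | 964665.29 | 2111767.19
triangular fin | 700.00 | 181.67 | 13.33 | 127166.67 | 9333.33
Σ | 37549.00 |  |  | 3259331.96 | 4033600.52
x̄ = 3259331.96 / 37549.00 = 86.80 mm
ȳ = 4033600.52 / 37549.00 = 107.42 mm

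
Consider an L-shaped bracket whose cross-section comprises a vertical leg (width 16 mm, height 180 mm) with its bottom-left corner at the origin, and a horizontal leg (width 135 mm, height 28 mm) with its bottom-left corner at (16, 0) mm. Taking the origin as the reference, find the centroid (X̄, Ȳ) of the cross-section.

vertical leg: A = 16 × 180 = 2880.00, centroid at (8.00, 90.00).
horizontal leg: A = 135 × 28 = 3780.00, centroid at (83.50, 14.00).
ΣA = 6660.00 mm², ΣAX̄ = 338670.00 mm³, ΣAȲ = 312120.00 mm³.
X̄ = 338670.00/6660.00 = 50.85 mm; Ȳ = 312120.00/6660.00 = 46.86 mm.

X̄ = 50.85 mm, Ȳ = 46.86 mm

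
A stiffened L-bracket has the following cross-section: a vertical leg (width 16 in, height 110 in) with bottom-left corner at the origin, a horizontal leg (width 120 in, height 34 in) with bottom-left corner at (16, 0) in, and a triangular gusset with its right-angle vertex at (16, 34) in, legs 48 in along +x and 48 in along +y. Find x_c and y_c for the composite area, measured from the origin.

x_c = 51.63 in, y_c = 32.00 in

Part | A | x̄ᵢ | ȳᵢ | A·x̄ᵢ | A·ȳᵢ
vertical leg | 1760.00 | 8.00 | 55.00 | 14080.00 | 96800.00
horizontal leg | 4080.00 | 76.00 | 17.00 | 310080.00 | 69360.00
gusset | 1152.00 | 32.00 | 50.00 | 36864.00 | 57600.00
Σ | 6992.00 |  |  | 361024.00 | 223760.00
x_c = 361024.00 / 6992.00 = 51.63 in
y_c = 223760.00 / 6992.00 = 32.00 in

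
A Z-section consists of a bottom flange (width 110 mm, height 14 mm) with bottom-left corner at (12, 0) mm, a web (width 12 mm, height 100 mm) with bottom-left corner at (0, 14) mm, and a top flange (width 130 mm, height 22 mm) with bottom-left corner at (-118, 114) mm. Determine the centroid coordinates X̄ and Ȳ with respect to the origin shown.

X̄ = -7.36 mm, Ȳ = 79.48 mm

Part | A | x̄ᵢ | ȳᵢ | A·x̄ᵢ | A·ȳᵢ
bottom flange | 1540.00 | 67.00 | 7.00 | 103180.00 | 10780.00
web | 1200.00 | 6.00 | 64.00 | 7200.00 | 76800.00
top flange | 2860.00 | -53.00 | 125.00 | -151580.00 | 357500.00
Σ | 5600.00 |  |  | -41200.00 | 445080.00
X̄ = -41200.00 / 5600.00 = -7.36 mm
Ȳ = 445080.00 / 5600.00 = 79.48 mm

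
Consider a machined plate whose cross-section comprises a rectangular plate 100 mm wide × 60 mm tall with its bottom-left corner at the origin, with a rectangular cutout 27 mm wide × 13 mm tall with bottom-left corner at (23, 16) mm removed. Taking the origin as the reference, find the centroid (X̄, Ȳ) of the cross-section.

Part | A | x̄ᵢ | ȳᵢ | A·x̄ᵢ | A·ȳᵢ
plate | 6000.00 | 50.00 | 30.00 | 300000.00 | 180000.00
hole | -351.00 | 36.50 | 22.50 | -12811.50 | -7897.50
Σ | 5649.00 |  |  | 287188.50 | 172102.50
X̄ = 287188.50 / 5649.00 = 50.84 mm
Ȳ = 172102.50 / 5649.00 = 30.47 mm

X̄ = 50.84 mm, Ȳ = 30.47 mm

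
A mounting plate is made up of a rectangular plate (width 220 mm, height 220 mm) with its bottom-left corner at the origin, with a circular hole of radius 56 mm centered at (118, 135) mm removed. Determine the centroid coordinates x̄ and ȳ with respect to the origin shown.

x̄ = 107.96 mm, ȳ = 103.61 mm

Part | A | x̄ᵢ | ȳᵢ | A·x̄ᵢ | A·ȳᵢ
plate | 48400.00 | 110.00 | 110.00 | 5324000.00 | 5324000.00
hole | -9852.03 | 118.00 | 135.00 | -1162540.08 | -1330024.67
Σ | 38547.97 |  |  | 4161459.92 | 3993975.33
x̄ = 4161459.92 / 38547.97 = 107.96 mm
ȳ = 3993975.33 / 38547.97 = 103.61 mm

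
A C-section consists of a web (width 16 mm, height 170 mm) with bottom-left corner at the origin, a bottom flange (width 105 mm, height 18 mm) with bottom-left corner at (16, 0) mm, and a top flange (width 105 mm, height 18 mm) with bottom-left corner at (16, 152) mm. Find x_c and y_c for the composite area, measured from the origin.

web: A = 16 × 170 = 2720.00, centroid at (8.00, 85.00).
bottom flange: A = 105 × 18 = 1890.00, centroid at (68.50, 9.00).
top flange: A = 105 × 18 = 1890.00, centroid at (68.50, 161.00).
ΣA = 6500.00 mm²
ΣAx_c = (2720.00)(8.00) + (1890.00)(68.50) + (1890.00)(68.50) = 280690.00 mm³
ΣAy_c = (2720.00)(85.00) + (1890.00)(9.00) + (1890.00)(161.00) = 552500.00 mm³
x_c = 280690.00 / 6500.00 = 43.18 mm
y_c = 552500.00 / 6500.00 = 85.00 mm

x_c = 43.18 mm, y_c = 85.00 mm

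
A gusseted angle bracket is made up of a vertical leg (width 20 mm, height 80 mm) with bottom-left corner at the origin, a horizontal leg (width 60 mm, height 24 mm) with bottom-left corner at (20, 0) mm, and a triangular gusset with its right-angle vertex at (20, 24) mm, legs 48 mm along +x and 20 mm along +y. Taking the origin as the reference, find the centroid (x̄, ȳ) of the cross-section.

vertical leg: A = 20 × 80 = 1600.00, centroid at (10.00, 40.00).
horizontal leg: A = 60 × 24 = 1440.00, centroid at (50.00, 12.00).
gusset: A = ½·48·20 = 480.00, centroid at (36.00, 30.67).
ΣA = 3520.00 mm²
ΣAx̄ = (1600.00)(10.00) + (1440.00)(50.00) + (480.00)(36.00) = 105280.00 mm³
ΣAȳ = (1600.00)(40.00) + (1440.00)(12.00) + (480.00)(30.67) = 96000.00 mm³
x̄ = 105280.00 / 3520.00 = 29.91 mm
ȳ = 96000.00 / 3520.00 = 27.27 mm

x̄ = 29.91 mm, ȳ = 27.27 mm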